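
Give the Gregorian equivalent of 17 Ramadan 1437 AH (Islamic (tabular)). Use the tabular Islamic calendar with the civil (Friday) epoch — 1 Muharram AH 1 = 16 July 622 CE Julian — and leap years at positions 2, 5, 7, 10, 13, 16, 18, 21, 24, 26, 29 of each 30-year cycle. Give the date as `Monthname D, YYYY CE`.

Both dates share Julian Day Number 2457563; in the Gregorian calendar that is 23 June 2016 CE.

June 23, 2016 CE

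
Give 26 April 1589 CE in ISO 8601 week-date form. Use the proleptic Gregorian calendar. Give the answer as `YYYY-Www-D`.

The weekday is Wednesday (ISO weekday 3).
That Wednesday belongs to ISO week 17 of ISO year 1589.

1589-W17-3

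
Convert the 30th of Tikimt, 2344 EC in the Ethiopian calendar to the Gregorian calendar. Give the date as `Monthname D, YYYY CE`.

November 13, 2351 CE

Julian Day Number of the source date = 2580061.
Converting JDN 2580061 to the Gregorian calendar gives 13 November 2351 CE.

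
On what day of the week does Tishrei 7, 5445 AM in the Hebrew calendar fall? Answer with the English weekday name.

Equivalently 15 September 1684 Gregorian, JDN 2336387.
JDN 2336387 mod 7 = 4, and JDN 0 was a Monday, so this is a Friday.

Friday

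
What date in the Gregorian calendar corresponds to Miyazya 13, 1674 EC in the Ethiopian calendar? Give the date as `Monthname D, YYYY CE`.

April 18, 1682 CE

Both dates share Julian Day Number 2335506; in the Gregorian calendar that is 18 April 1682 CE.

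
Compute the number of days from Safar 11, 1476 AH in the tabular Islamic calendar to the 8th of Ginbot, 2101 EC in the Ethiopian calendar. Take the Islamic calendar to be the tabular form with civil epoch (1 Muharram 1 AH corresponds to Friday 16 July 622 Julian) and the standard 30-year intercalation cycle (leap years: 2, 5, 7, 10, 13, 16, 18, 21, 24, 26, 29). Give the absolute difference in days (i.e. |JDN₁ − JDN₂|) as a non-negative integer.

20322

First date → JDN 2471171; second date → JDN 2491493.
The interval is |2471171 − 2491493| = 20322 days.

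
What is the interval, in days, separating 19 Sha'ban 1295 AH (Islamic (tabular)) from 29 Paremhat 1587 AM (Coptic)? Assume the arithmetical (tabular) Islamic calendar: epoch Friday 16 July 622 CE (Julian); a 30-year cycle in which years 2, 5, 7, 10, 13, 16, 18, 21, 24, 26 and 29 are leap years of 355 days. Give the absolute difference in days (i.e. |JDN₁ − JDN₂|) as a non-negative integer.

First date → JDN 2407215; second date → JDN 2404524.
The interval is |2407215 − 2404524| = 2691 days.

2691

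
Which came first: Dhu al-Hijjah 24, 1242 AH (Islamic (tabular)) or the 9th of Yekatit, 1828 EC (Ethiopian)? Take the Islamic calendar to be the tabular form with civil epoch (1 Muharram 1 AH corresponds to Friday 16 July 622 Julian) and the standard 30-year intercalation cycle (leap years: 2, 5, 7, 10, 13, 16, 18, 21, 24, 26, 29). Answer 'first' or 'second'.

first

The two dates have Julian Day Numbers 2388557 and 2391691 respectively.
Since 2388557 < 2391691, the first date comes first.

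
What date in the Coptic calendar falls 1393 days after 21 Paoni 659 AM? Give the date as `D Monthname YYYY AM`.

Counting 1393 days forward from JDN 2065654 reaches JDN 2067047, which is 13 Parmouti 663 AM.

13 Parmouti 663 AM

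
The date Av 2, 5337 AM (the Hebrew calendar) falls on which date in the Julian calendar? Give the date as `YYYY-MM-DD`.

The source date corresponds to 26 July 1577 in the proleptic Gregorian calendar (JDN 2297254).
That day falls on 16 July 1577 CE in the Julian calendar.

1577-07-16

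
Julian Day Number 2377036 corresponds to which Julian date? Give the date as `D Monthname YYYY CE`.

JDN 2377036 is 1 January 1796 in the Gregorian calendar.
In the Julian calendar that day is 21 December 1795 CE.

21 December 1795 CE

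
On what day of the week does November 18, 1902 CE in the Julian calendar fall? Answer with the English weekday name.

Equivalently 1 December 1902 Gregorian, JDN 2416085.
JDN 2416085 mod 7 = 0, and JDN 0 was a Monday, so this is a Monday.

Monday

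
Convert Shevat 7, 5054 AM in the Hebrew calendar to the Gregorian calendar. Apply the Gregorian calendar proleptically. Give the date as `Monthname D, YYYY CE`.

January 13, 1294 CE

Julian Day Number of the source date = 2193697.
Converting JDN 2193697 to the Gregorian calendar gives 13 January 1294 CE.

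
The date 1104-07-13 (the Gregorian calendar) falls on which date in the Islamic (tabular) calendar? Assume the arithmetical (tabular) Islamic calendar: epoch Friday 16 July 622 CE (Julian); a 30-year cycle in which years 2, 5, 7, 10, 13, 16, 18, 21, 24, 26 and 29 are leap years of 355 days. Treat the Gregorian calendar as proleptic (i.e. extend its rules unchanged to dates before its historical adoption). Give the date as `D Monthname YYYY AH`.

10 Shawwal 497 AH

Both dates share Julian Day Number 2124481; in the tabular Islamic calendar that is 10 Shawwal 497 AH.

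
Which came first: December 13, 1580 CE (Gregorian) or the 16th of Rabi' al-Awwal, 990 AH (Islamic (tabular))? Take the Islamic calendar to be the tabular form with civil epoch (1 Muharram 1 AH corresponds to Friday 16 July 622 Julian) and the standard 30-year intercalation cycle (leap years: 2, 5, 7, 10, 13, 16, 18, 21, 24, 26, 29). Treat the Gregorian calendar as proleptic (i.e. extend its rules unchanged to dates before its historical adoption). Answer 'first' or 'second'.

Converting both to JDN: 2298490 vs 2298983; the smaller is the first.

first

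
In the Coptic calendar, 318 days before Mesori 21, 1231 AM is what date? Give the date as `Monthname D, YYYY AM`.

JDN of Mesori 21, 1231 AM = 2274637.
2274637 − 318 = 2274319.
JDN 2274319 in the Coptic calendar is Paopi 3, 1231 AM.

Paopi 3, 1231 AM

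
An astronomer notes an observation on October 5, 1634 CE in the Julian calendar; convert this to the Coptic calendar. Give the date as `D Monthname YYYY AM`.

8 Paopi 1351 AM

Both dates share Julian Day Number 2318154; in the Coptic calendar that is 8 Paopi 1351 AM.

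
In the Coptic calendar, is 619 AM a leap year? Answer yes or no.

619 mod 4 = 3; in the Coptic calendar a year is leap when year mod 4 = 3, so it is a leap year.

yes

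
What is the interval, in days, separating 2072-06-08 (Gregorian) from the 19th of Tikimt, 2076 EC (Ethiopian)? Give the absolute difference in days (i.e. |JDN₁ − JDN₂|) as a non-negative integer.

4161

JDN of the first date = 2478002.
JDN of the second date = 2482163.
|2482163 − 2478002| = 4161.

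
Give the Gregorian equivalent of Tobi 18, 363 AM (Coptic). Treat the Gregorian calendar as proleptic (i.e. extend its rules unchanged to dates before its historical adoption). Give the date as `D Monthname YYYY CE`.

16 January 647 CE

Both dates share Julian Day Number 1957387; in the Gregorian calendar that is 16 January 647 CE.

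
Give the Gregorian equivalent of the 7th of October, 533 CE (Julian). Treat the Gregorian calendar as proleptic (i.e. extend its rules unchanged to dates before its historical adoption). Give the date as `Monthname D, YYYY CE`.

October 9, 533 CE

At this point the Julian calendar is 2 days behind the Gregorian.
7 October 533 Julian + 2 days → 9 October 533 Gregorian.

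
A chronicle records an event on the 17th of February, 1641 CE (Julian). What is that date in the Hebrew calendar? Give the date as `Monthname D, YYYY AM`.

The source date corresponds to 27 February 1641 in the Gregorian calendar (JDN 2320481).
That day falls on 17 Adar 5401 AM in the Hebrew calendar.

Adar 17, 5401 AM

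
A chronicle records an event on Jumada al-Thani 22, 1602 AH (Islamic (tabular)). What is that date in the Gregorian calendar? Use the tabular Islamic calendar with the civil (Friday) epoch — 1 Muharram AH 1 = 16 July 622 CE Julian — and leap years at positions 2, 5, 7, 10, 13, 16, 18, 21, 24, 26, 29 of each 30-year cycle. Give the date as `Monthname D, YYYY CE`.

Julian Day Number of the source date = 2515950.
Converting JDN 2515950 to the Gregorian calendar gives 2 May 2176 CE.

May 2, 2176 CE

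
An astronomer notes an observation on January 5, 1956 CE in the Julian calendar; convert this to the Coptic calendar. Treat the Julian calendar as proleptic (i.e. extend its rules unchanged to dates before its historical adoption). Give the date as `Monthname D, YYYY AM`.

The source date corresponds to 18 January 1956 in the Gregorian calendar (JDN 2435491).
That day falls on 9 Tobi 1672 AM in the Coptic calendar.

Tobi 9, 1672 AM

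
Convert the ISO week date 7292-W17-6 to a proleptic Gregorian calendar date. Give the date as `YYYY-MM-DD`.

ISO week 1 of 7292 is the week containing the first Thursday of 7292.
Week 17, day 6 (Saturday) lands on 7292-04-26.

7292-04-26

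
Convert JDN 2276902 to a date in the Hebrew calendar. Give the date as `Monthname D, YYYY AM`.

Cheshvan 25, 5282 AM

JDN 2276902 is 5 November 1521 in the proleptic Gregorian calendar.
In the Hebrew calendar that day is Cheshvan 25, 5282 AM.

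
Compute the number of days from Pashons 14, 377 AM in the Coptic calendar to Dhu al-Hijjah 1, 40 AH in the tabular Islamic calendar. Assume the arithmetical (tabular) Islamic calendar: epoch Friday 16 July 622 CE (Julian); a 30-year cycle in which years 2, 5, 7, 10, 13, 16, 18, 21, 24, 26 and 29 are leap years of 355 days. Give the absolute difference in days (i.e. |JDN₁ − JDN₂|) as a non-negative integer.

32

First date → JDN 1962617; second date → JDN 1962585.
The interval is |1962617 − 1962585| = 32 days.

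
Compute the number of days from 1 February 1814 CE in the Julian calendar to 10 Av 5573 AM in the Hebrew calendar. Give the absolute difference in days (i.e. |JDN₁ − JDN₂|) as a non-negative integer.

191

JDN of the first date = 2383653.
JDN of the second date = 2383462.
|2383462 − 2383653| = 191.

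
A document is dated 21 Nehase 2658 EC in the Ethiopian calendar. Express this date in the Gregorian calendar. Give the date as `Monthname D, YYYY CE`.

September 1, 2666 CE

Both dates share Julian Day Number 2695040; in the Gregorian calendar that is 1 September 2666 CE.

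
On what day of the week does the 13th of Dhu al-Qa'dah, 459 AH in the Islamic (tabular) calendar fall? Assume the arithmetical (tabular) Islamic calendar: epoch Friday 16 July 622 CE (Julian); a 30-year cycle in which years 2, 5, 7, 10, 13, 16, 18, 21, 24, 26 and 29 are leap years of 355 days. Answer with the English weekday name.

In the proleptic Gregorian calendar this is 1 October 1067 (JDN 2111047).
JDN 2111047 mod 7 = 1, and JDN 0 was a Monday, so this is a Tuesday.

Tuesday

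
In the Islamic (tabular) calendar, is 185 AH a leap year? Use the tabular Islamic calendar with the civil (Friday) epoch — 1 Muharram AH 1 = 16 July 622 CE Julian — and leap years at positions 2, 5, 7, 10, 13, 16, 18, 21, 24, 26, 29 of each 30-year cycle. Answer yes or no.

Year 185 AH is year 5 of its 30-year cycle; leap positions are 2, 5, 7, 10, 13, 16, 18, 21, 24, 26, 29, so it is a leap year (355 days).

yes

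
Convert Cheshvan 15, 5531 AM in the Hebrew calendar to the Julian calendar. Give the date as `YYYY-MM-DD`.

1770-10-23

The source date corresponds to 3 November 1770 in the Gregorian calendar (JDN 2367846).
That day falls on 23 October 1770 CE in the Julian calendar.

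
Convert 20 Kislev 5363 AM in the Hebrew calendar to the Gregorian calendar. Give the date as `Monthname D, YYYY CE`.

December 4, 1602 CE

Julian Day Number of the source date = 2306516.
Converting JDN 2306516 to the Gregorian calendar gives 4 December 1602 CE.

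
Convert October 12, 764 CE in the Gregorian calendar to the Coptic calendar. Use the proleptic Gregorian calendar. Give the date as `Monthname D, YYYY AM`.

Julian Day Number of the source date = 2000390.
Converting JDN 2000390 to the Coptic calendar gives 11 Paopi 481 AM.

Paopi 11, 481 AM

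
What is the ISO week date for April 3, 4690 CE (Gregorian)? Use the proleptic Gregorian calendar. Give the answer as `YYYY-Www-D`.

4690-W14-4

The weekday is Thursday (ISO weekday 4).
That Thursday belongs to ISO week 14 of ISO year 4690.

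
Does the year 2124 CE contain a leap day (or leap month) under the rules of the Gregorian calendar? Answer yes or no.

yes

2124 is divisible by 4 and not by 100, so it is a leap year.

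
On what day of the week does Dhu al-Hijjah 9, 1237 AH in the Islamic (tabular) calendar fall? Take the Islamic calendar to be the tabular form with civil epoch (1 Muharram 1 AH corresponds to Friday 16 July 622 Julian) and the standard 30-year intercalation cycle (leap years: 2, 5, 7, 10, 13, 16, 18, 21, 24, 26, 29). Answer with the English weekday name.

Tuesday

This is JDN 2386770 (27 August 1822 Gregorian).
2386770 ≡ 1 (mod 7); counting from Monday = 0 gives Tuesday.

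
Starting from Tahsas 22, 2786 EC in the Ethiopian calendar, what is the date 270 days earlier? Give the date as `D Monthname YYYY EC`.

27 Megabit 2785 EC

Counting 270 days back from JDN 2741553 reaches JDN 2741283, which is 27 Megabit 2785 EC.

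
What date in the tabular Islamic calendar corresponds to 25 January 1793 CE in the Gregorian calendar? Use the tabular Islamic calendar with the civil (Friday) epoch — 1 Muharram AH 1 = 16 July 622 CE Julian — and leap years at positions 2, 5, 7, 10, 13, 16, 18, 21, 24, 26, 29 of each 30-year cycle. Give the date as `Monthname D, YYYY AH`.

Both dates share Julian Day Number 2375965; in the tabular Islamic calendar that is 12 Jumada al-Thani 1207 AH.

Jumada al-Thani 12, 1207 AH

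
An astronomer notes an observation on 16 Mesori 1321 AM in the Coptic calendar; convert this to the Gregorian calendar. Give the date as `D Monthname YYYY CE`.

19 August 1605 CE

Both dates share Julian Day Number 2307505; in the Gregorian calendar that is 19 August 1605 CE.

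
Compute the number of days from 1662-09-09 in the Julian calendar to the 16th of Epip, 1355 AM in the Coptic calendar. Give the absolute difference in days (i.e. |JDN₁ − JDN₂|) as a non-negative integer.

8462

First date → JDN 2328355; second date → JDN 2319893.
The interval is |2328355 − 2319893| = 8462 days.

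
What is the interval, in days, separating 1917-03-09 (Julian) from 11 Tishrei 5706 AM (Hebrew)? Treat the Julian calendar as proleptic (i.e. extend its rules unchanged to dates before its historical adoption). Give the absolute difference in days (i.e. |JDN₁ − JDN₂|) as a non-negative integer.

10407

First date → JDN 2421310; second date → JDN 2431717.
The interval is |2421310 − 2431717| = 10407 days.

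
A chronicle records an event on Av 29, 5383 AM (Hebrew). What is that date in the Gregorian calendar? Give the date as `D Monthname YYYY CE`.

25 August 1623 CE

Julian Day Number of the source date = 2314085.
Converting JDN 2314085 to the Gregorian calendar gives 25 August 1623 CE.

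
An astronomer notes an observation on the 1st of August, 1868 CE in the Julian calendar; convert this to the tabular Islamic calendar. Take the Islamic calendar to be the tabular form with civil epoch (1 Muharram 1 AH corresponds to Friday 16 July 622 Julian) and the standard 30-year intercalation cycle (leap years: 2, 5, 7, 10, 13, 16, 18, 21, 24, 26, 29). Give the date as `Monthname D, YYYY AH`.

Julian Day Number of the source date = 2403558.
Converting JDN 2403558 to the tabular Islamic calendar gives 23 Rabi' al-Thani 1285 AH.

Rabi' al-Thani 23, 1285 AH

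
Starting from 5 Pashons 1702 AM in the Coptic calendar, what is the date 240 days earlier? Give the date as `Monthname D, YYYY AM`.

The starting date is JDN 2446564; 2446564 − 240 = 2446324.
JDN 2446324 corresponds to Thout 5, 1702 AM.

Thout 5, 1702 AM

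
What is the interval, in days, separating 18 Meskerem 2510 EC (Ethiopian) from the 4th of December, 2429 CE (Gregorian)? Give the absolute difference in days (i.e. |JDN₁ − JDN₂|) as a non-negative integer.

32078

JDN of the first date = 2640650.
JDN of the second date = 2608572.
|2608572 − 2640650| = 32078.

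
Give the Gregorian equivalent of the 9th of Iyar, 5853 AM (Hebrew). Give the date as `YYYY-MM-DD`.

Both dates share Julian Day Number 2485638; in the Gregorian calendar that is 5 May 2093 CE.

2093-05-05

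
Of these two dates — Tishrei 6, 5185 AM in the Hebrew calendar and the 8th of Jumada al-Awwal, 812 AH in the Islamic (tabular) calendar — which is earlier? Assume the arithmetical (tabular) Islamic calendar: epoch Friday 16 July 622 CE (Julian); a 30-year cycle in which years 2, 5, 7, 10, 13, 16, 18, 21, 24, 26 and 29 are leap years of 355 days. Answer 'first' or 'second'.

First date → JDN 2241417; second date → JDN 2235956.
JDN 2235956 < JDN 2241417, so the second date is earlier.

second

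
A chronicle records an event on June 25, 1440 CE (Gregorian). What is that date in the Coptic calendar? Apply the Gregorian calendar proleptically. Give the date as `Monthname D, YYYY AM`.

Paoni 22, 1156 AM

Both dates share Julian Day Number 2247185; in the Coptic calendar that is 22 Paoni 1156 AM.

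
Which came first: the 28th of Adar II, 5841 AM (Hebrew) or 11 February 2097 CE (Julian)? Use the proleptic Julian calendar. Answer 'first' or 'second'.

The two dates have Julian Day Numbers 2481228 and 2487029 respectively.
Since 2481228 < 2487029, the first date comes first.

first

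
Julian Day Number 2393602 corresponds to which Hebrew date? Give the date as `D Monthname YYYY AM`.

The Gregorian equivalent of JDN 2393602 is 11 May 1841.
In the Hebrew calendar that day is 20 Iyar 5601 AM.

20 Iyar 5601 AM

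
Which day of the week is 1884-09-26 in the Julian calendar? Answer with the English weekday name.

Equivalently 8 October 1884 Gregorian, JDN 2409458.
Since JDN mod 7 = 2 (0 = Monday), the day is Wednesday.

Wednesday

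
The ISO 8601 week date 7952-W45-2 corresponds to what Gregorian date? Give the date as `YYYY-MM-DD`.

7952-11-04

ISO week 1 of 7952 is the week containing the first Thursday of 7952.
Week 45, day 2 (Tuesday) lands on 7952-11-04.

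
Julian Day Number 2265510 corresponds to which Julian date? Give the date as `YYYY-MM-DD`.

1490-08-18

JDN 2265510 is 27 August 1490 in the proleptic Gregorian calendar.
In the Julian calendar that day is 1490-08-18.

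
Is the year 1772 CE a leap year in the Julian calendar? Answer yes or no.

1772 mod 4 = 0, so it is a leap year in the Julian calendar.

yes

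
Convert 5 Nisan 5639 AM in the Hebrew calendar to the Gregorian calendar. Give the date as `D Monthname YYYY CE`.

Julian Day Number of the source date = 2407438.
Converting JDN 2407438 to the Gregorian calendar gives 29 March 1879 CE.

29 March 1879 CE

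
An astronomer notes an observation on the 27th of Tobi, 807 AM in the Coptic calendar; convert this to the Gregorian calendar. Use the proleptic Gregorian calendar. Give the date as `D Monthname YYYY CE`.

28 January 1091 CE

Julian Day Number of the source date = 2119567.
Converting JDN 2119567 to the Gregorian calendar gives 28 January 1091 CE.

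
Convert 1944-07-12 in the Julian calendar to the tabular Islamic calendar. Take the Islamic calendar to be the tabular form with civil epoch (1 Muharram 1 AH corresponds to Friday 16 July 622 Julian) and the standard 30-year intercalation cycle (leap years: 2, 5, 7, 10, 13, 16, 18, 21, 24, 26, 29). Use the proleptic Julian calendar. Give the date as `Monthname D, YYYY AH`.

Both dates share Julian Day Number 2431297; in the tabular Islamic calendar that is 4 Sha'ban 1363 AH.

Sha'ban 4, 1363 AH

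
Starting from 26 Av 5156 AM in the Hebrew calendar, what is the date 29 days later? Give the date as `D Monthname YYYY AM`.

Counting 29 days forward from JDN 2231160 reaches JDN 2231189, which is 25 Elul 5156 AM.

25 Elul 5156 AM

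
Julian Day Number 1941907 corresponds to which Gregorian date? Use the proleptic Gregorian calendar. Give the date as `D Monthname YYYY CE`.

JDN 2451545 is 1 Jan 2000; 1941907 is −509638 days from there.

29 August 604 CE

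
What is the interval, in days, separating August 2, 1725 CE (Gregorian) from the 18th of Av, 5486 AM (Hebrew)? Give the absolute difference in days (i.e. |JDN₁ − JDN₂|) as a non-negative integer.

JDN of the first date = 2351317.
JDN of the second date = 2351695.
|2351695 − 2351317| = 378.

378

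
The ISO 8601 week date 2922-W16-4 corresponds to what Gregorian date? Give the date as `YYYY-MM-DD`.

2922-04-16

ISO week 1 of 2922 is the week containing the first Thursday of 2922.
Week 16, day 4 (Thursday) lands on 2922-04-16.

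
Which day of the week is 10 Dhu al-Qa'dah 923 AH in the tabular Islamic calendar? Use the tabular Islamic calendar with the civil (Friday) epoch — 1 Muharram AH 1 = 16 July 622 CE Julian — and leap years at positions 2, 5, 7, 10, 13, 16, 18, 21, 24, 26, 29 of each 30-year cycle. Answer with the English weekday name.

In the proleptic Gregorian calendar this is 4 December 1517 (JDN 2275470).
JDN 2275470 mod 7 = 1, and JDN 0 was a Monday, so this is a Tuesday.

Tuesday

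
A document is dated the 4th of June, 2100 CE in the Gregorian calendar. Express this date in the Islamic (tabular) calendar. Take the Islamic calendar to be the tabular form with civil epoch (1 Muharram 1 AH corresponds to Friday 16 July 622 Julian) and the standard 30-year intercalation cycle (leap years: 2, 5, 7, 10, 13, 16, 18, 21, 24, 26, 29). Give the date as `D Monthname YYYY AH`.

26 Rabi' al-Awwal 1524 AH

Both dates share Julian Day Number 2488224; in the tabular Islamic calendar that is 26 Rabi' al-Awwal 1524 AH.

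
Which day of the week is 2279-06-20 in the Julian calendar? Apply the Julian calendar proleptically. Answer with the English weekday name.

Saturday

Equivalently 5 July 2279 Gregorian, JDN 2553633.
2553633 ≡ 5 (mod 7); counting from Monday = 0 gives Saturday.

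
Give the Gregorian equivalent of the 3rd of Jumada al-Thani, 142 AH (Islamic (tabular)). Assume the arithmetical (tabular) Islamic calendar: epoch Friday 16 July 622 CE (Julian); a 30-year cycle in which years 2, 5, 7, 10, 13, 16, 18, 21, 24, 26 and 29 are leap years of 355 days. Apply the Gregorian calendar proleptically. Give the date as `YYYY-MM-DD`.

Both dates share Julian Day Number 1998556; in the Gregorian calendar that is 5 October 759 CE.

0759-10-05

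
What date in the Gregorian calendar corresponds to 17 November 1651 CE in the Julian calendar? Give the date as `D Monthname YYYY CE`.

27 November 1651 CE

At this point the Julian calendar is 10 days behind the Gregorian.
17 November 1651 Julian + 10 days → 27 November 1651 Gregorian.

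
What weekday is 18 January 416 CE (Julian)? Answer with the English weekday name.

In the proleptic Gregorian calendar this is 19 January 416 (JDN 1873019).
JDN 1873019 mod 7 = 1, and JDN 0 was a Monday, so this is a Tuesday.

Tuesday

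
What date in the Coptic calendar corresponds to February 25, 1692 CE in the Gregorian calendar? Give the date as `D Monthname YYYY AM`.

Both dates share Julian Day Number 2339106; in the Coptic calendar that is 20 Meshir 1408 AM.

20 Meshir 1408 AM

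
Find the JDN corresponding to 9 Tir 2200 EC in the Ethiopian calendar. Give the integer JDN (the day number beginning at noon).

Equivalently 20 January 2208 (Gregorian).
JDN 2400001 is 17 November 1858 CE (Gregorian), MJD 0; the target day is +127533 days from there, so JDN = 2527534.

2527534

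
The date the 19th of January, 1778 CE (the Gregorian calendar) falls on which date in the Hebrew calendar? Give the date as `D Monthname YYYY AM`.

Julian Day Number of the source date = 2370480.
Converting JDN 2370480 to the Hebrew calendar gives 20 Tevet 5538 AM.

20 Tevet 5538 AM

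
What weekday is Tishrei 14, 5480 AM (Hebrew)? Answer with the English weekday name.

In the Gregorian calendar this is 27 September 1719 (JDN 2349181).
JDN 2349181 mod 7 = 2, and JDN 0 was a Monday, so this is a Wednesday.

Wednesday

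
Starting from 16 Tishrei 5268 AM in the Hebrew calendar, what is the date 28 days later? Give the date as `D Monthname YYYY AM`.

JDN of 16 Tishrei 5268 AM = 2271754.
2271754 + 28 = 2271782.
JDN 2271782 in the Hebrew calendar is 14 Cheshvan 5268 AM.

14 Cheshvan 5268 AM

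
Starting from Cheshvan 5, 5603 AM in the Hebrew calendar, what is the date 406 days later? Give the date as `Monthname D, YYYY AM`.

Cheshvan 26, 5604 AM

The starting date is JDN 2394118; 2394118 + 406 = 2394524.
JDN 2394524 corresponds to Cheshvan 26, 5604 AM.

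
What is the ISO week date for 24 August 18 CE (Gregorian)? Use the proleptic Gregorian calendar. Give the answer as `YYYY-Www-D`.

The weekday is Friday (ISO weekday 5).
That Friday belongs to ISO week 34 of ISO year 18.

0018-W34-5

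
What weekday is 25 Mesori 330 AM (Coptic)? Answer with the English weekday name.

In the proleptic Gregorian calendar this is 21 August 614 (JDN 1945551).
JDN 1945551 mod 7 = 6, and JDN 0 was a Monday, so this is a Sunday.

Sunday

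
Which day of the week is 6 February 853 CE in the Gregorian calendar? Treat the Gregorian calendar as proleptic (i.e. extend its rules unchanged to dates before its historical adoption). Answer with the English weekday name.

Since JDN mod 7 = 3 (0 = Monday), the day is Thursday.

Thursday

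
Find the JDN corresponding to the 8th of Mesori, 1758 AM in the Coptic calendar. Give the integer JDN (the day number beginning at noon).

Equivalently 14 August 2042 (Gregorian).
JDN 2451545 is 1 January 2000 CE (Gregorian); the target day is +15566 days from there, so JDN = 2467111.

2467111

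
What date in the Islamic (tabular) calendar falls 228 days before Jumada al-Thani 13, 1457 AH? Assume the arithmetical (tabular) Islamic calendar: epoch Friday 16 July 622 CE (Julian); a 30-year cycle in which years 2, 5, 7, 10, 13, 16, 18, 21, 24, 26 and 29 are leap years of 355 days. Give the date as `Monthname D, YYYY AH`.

JDN of Jumada al-Thani 13, 1457 AH = 2464558.
2464558 − 228 = 2464330.
JDN 2464330 in the tabular Islamic calendar is Shawwal 22, 1456 AH.

Shawwal 22, 1456 AH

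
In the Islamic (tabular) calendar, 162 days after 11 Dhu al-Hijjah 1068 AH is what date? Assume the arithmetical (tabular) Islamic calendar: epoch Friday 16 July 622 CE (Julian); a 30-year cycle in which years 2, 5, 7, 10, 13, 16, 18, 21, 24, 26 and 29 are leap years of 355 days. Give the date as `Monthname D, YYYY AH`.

Jumada al-Awwal 25, 1069 AH

JDN of 11 Dhu al-Hijjah 1068 AH = 2326884.
2326884 + 162 = 2327046.
JDN 2327046 in the tabular Islamic calendar is Jumada al-Awwal 25, 1069 AH.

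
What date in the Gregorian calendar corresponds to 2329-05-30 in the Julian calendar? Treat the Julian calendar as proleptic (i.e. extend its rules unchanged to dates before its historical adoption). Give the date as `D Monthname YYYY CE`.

15 June 2329 CE

At this point the Julian calendar is 16 days behind the Gregorian.
30 May 2329 Julian + 16 days → 15 June 2329 Gregorian.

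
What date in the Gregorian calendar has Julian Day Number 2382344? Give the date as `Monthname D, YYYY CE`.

Counting from JDN 2299161 = 15 Oct 1582 gives an offset of 83183 days.

July 15, 1810 CE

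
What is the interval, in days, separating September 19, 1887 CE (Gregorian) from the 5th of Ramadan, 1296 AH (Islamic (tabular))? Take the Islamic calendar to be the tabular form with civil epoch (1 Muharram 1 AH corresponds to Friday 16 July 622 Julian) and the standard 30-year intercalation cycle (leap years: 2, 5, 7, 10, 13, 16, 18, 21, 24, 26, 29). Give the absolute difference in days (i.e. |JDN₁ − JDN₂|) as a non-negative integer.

2949

First date → JDN 2410534; second date → JDN 2407585.
The interval is |2410534 − 2407585| = 2949 days.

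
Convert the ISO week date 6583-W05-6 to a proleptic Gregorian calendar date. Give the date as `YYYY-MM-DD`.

ISO week 1 of 6583 is the week containing the first Thursday of 6583.
Week 5, day 6 (Saturday) lands on 6583-02-01.

6583-02-01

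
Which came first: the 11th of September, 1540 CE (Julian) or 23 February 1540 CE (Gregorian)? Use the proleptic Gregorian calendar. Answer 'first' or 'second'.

The two dates have Julian Day Numbers 2283797 and 2283586 respectively.
Since 2283586 < 2283797, the second date comes first.

second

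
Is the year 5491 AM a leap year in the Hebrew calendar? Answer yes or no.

Hebrew year 5491 is year 19 of its 19-year Metonic cycle; leap years are at positions 3, 6, 8, 11, 14, 17, 19, so it is a leap year (13 months).

yes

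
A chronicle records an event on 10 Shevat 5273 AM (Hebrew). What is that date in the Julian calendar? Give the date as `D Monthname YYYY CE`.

17 January 1513 CE

Julian Day Number of the source date = 2273698.
Converting JDN 2273698 to the Julian calendar gives 17 January 1513 CE.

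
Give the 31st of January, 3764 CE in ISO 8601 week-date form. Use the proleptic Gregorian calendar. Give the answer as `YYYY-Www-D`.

The weekday is Tuesday (ISO weekday 2).
That Tuesday belongs to ISO week 5 of ISO year 3764.

3764-W05-2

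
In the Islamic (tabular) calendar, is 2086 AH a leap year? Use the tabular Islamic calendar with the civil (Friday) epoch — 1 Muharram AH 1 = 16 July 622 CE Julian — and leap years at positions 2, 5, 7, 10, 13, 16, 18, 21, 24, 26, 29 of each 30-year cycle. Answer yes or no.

yes

Year 2086 AH is year 16 of its 30-year cycle; leap positions are 2, 5, 7, 10, 13, 16, 18, 21, 24, 26, 29, so it is a leap year (355 days).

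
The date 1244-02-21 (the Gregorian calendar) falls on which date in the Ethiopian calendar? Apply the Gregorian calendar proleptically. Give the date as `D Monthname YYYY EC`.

19 Yekatit 1236 EC

Both dates share Julian Day Number 2175473; in the Ethiopian calendar that is 19 Yekatit 1236 EC.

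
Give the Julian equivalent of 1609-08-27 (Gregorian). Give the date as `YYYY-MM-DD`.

1609-08-17

The Julian–Gregorian offset here is 10 days (Julian trailing).
27 August 1609 Gregorian − 10 days → 17 August 1609 Julian.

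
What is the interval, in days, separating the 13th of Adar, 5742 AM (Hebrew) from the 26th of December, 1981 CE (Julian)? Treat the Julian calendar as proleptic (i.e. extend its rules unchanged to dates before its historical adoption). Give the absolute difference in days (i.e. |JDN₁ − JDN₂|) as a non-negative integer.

JDN of the first date = 2445037.
JDN of the second date = 2444978.
|2444978 − 2445037| = 59.

59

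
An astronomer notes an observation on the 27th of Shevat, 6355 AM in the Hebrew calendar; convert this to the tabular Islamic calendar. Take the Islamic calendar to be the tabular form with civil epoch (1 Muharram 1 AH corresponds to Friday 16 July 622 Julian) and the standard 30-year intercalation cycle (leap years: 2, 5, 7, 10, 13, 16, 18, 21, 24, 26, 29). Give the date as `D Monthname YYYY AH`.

27 Safar 2034 AH

Julian Day Number of the source date = 2668923.
Converting JDN 2668923 to the tabular Islamic calendar gives 27 Safar 2034 AH.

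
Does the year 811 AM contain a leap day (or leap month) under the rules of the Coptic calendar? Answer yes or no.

yes

811 mod 4 = 3; in the Coptic calendar a year is leap when year mod 4 = 3, so it is a leap year.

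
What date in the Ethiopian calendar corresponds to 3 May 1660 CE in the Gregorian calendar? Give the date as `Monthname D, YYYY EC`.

Miyazya 28, 1652 EC

Julian Day Number of the source date = 2327486.
Converting JDN 2327486 to the Ethiopian calendar gives 28 Miyazya 1652 EC.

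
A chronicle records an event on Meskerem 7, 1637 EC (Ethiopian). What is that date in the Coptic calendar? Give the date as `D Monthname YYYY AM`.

Julian Day Number of the source date = 2321776.
Converting JDN 2321776 to the Coptic calendar gives 7 Thout 1361 AM.

7 Thout 1361 AM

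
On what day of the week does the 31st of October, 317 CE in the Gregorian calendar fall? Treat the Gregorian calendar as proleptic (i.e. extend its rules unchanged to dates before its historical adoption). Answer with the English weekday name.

Wednesday

Since JDN mod 7 = 2 (0 = Monday), the day is Wednesday.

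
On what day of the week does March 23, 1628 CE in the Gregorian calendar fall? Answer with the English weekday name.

Thursday

JDN 2315757 mod 7 = 3, and JDN 0 was a Monday, so this is a Thursday.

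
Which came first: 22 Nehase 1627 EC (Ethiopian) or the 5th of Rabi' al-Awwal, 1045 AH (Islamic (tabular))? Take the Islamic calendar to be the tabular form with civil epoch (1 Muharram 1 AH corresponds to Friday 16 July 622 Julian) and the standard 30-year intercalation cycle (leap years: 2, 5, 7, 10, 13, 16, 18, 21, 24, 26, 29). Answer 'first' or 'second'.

Converting both to JDN: 2318468 vs 2318462; the smaller is the second.

second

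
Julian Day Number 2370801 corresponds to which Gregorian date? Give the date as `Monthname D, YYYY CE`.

December 6, 1778 CE

JDN 2451545 is 1 Jan 2000; 2370801 is −80744 days from there.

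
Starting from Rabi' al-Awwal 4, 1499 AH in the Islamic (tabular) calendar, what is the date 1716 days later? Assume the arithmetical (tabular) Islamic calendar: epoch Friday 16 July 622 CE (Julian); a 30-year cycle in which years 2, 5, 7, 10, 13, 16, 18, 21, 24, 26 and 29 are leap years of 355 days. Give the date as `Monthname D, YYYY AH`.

Counting 1716 days forward from JDN 2479343 reaches JDN 2481059, which is Muharram 7, 1504 AH.

Muharram 7, 1504 AH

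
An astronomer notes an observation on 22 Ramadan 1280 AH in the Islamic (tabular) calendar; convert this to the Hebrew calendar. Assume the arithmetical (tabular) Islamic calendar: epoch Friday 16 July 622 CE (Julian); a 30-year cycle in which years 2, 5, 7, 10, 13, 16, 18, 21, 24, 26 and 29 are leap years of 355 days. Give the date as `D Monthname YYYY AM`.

23 Adar I 5624 AM

The source date corresponds to 1 March 1864 in the Gregorian calendar (JDN 2401932).
That day falls on 23 Adar I 5624 AM in the Hebrew calendar.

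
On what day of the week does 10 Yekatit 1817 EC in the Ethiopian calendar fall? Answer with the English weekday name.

In the Gregorian calendar this is 16 February 1825 (JDN 2387674).
Since JDN mod 7 = 2 (0 = Monday), the day is Wednesday.

Wednesday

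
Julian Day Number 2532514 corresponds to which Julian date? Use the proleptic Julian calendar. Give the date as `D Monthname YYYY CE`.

24 August 2221 CE

JDN 2532514 is 8 September 2221 in the Gregorian calendar.
In the Julian calendar that day is 24 August 2221 CE.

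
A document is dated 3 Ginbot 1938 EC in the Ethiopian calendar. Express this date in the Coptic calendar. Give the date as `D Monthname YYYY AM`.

The source date corresponds to 11 May 1946 in the Gregorian calendar (JDN 2431952).
That day falls on 3 Pashons 1662 AM in the Coptic calendar.

3 Pashons 1662 AM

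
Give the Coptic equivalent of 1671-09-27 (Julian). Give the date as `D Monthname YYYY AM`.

29 Thout 1388 AM

The source date corresponds to 7 October 1671 in the Gregorian calendar (JDN 2331660).
That day falls on 29 Thout 1388 AM in the Coptic calendar.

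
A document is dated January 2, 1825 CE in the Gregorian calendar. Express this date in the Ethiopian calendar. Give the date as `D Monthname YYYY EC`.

25 Tahsas 1817 EC

Both dates share Julian Day Number 2387629; in the Ethiopian calendar that is 25 Tahsas 1817 EC.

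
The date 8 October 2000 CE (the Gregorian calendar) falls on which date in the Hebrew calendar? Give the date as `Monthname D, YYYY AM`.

Julian Day Number of the source date = 2451826.
Converting JDN 2451826 to the Hebrew calendar gives 9 Tishrei 5761 AM.

Tishrei 9, 5761 AM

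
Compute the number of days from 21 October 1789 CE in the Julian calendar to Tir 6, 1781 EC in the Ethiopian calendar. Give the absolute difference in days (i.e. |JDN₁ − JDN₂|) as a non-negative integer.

293

JDN of the first date = 2374784.
JDN of the second date = 2374491.
|2374491 − 2374784| = 293.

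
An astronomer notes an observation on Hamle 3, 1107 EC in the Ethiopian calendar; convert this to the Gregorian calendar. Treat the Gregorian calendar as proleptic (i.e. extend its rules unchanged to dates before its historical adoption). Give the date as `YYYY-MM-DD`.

Both dates share Julian Day Number 2128489; in the Gregorian calendar that is 4 July 1115 CE.

1115-07-04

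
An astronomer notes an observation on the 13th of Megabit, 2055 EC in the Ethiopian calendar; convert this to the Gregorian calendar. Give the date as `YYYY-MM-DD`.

2063-03-22

Julian Day Number of the source date = 2474636.
Converting JDN 2474636 to the Gregorian calendar gives 22 March 2063 CE.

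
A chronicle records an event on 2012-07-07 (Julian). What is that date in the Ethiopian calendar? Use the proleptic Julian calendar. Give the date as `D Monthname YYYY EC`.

Both dates share Julian Day Number 2456129; in the Ethiopian calendar that is 13 Hamle 2004 EC.

13 Hamle 2004 EC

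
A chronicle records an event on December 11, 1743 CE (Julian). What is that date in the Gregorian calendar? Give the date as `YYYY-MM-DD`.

At this point the Julian calendar is 11 days behind the Gregorian.
11 December 1743 Julian + 11 days → 22 December 1743 Gregorian.

1743-12-22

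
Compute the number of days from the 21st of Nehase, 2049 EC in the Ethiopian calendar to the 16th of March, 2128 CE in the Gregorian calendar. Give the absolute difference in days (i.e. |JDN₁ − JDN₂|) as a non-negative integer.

25768

JDN of the first date = 2472603.
JDN of the second date = 2498371.
|2498371 − 2472603| = 25768.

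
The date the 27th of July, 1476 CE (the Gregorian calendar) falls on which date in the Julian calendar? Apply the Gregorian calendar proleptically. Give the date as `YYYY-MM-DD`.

1476-07-18

At this point the Julian calendar is 9 days behind the Gregorian.
27 July 1476 Gregorian − 9 days → 18 July 1476 Julian.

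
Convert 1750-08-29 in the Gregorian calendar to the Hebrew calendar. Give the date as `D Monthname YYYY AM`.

Both dates share Julian Day Number 2360475; in the Hebrew calendar that is 27 Av 5510 AM.

27 Av 5510 AM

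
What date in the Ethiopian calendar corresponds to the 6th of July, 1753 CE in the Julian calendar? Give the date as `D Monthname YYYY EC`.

12 Hamle 1745 EC

Both dates share Julian Day Number 2361528; in the Ethiopian calendar that is 12 Hamle 1745 EC.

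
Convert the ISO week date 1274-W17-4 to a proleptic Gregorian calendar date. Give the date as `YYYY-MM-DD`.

ISO week 1 of 1274 is the week containing the first Thursday of 1274.
Week 17, day 4 (Thursday) lands on 1274-04-26.

1274-04-26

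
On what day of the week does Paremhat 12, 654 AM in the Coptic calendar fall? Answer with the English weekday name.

Equivalently 13 March 938 Gregorian, JDN 2063729.
JDN 2063729 mod 7 = 3, and JDN 0 was a Monday, so this is a Thursday.

Thursday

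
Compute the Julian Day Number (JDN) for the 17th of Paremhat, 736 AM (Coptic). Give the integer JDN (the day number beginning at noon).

Equivalently 19 March 1020 (proleptic Gregorian).
JDN 2299161 is 15 October 1582 CE (Gregorian); the target day is −205476 days from there, so JDN = 2093685.

2093685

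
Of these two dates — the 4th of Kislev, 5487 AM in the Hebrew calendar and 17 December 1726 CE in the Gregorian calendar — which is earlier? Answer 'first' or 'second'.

first

First date → JDN 2351800; second date → JDN 2351819.
JDN 2351800 < JDN 2351819, so the first date is earlier.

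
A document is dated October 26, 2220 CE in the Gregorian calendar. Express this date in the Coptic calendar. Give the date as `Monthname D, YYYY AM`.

Paopi 14, 1937 AM

Julian Day Number of the source date = 2532197.
Converting JDN 2532197 to the Coptic calendar gives 14 Paopi 1937 AM.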